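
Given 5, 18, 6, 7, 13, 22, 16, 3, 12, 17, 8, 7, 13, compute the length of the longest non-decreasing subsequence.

6

Let dp[i] be the longest non-decreasing subsequence ending at position i. Then dp = [1, 2, 2, 3, 4, 5, 5, 1, 4, 6, 4, 4, 5].
The maximum is 6; one witness is 5, 6, 7, 13, 16, 17 at positions 1,3,4,5,7,10.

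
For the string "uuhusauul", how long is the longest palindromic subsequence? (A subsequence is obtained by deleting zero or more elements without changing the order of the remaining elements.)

Using dp[i][j] = 2 + dp[i+1][j−1] if the ends match, else max(dp[i+1][j], dp[i][j−1]):
dp[1][9] = 5. A witness is uuauu at positions 2,4,6,7,8.

5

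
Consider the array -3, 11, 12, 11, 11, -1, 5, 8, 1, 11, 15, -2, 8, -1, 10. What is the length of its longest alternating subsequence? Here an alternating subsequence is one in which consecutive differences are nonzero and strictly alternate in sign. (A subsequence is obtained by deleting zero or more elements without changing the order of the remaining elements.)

10

Track the best alternating length ending on an up-step vs a down-step at each position: up/down = 1/1, 2/1, 2/1, 2/3, 2/3, 2/3, 4/3, 4/3, 4/5, 6/3, 6/1, 2/7, 8/7, 8/9, 10/7.
The maximum over both is 10; one such subsequence is -3, 11, -1, 5, 1, 11, -2, 8, -1, 10.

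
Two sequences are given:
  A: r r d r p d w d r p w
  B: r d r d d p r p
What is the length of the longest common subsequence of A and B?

7

Backtracking the LCS table gives one alignment: r (A2,B1) → d (A3,B2) → r (A4,B3) → d (A6,B4) → d (A8,B5) → r (A9,B7) → p (A10,B8).
So the longest common subsequence has length 7.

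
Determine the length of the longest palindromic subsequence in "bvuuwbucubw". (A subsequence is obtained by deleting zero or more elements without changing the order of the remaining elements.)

One longest palindromic subsequence is wbucubw (positions 5,6,7,8,9,10,11); it reads the same forward and backward, and the interval DP gives dp[1][11] = 7.

7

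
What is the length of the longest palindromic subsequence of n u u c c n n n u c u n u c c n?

11

Using dp[i][j] = 2 + dp[i+1][j−1] if the ends match, else max(dp[i+1][j], dp[i][j−1]):
dp[1][16] = 11. A witness is nccnucunccn at positions 1,4,5,8,9,10,11,12,14,15,16.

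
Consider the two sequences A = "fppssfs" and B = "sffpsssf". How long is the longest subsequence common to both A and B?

A longest common subsequence is fpssf (length 5); the LCS DP confirms no longer common subsequence exists.

5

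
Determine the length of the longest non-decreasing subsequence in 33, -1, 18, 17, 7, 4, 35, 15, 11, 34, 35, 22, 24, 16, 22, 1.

One longest non-decreasing subsequence is -1, 7, 15, 34, 35 (positions 2,5,8,10,11), of length 5; no longer one exists.

5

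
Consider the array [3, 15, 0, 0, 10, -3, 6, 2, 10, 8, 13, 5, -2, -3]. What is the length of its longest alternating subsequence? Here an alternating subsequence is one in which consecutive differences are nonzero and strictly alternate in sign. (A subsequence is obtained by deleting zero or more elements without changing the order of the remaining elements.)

11

Track the best alternating length ending on an up-step vs a down-step at each position: up/down = 1/1, 2/1, 1/3, 1/3, 4/3, 1/5, 6/5, 6/7, 8/3, 8/9, 10/3, 8/11, 6/11, 1/11.
The maximum over both is 11; one such subsequence is 3, 15, 0, 10, -3, 6, 2, 10, 8, 13, 5.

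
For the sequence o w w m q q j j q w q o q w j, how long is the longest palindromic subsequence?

Using dp[i][j] = 2 + dp[i+1][j−1] if the ends match, else max(dp[i+1][j], dp[i][j−1]):
dp[1][15] = 8. A witness is wqqjjqqw at positions 3,5,6,7,8,11,13,14.

8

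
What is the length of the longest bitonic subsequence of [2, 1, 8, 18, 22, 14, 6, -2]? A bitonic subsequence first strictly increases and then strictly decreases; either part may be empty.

One longest bitonic subsequence is 2, 8, 18, 22, 14, 6, -2 (positions 1,3,4,5,6,7,8): it rises to 22 then falls. Length 7 is optimal.

7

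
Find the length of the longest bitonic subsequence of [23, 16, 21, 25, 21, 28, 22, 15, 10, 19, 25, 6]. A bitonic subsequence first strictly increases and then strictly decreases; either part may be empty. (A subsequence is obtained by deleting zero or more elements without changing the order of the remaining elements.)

8

Let inc[i] be the LIS ending at i and dec[i] the longest strictly decreasing subsequence starting at i. inc = [1, 1, 2, 3, 2, 4, 3, 1, 1, 2, 4, 1], dec = [5, 4, 4, 5, 4, 5, 4, 3, 2, 2, 2, 1].
max_i inc[i]+dec[i]−1 = 8, with one witness 16, 21, 25, 28, 22, 15, 10, 6.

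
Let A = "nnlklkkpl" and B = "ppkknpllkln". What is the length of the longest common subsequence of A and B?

Backtracking the LCS table gives one alignment: n (A1,B5) → l (A3,B7) → l (A5,B8) → k (A7,B9) → l (A9,B10).
So the longest common subsequence has length 5.

5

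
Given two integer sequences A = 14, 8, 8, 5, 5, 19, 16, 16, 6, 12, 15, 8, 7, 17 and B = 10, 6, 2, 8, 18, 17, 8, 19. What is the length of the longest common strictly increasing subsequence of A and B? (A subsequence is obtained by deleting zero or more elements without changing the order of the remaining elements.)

A longest common strictly increasing subsequence is 6, 8, 17 (length 3); it appears in order in both A and B, and no longer such subsequence exists.

3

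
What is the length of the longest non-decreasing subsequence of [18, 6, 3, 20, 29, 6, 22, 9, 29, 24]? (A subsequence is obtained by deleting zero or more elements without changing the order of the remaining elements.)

Let dp[i] be the longest non-decreasing subsequence ending at position i. Then dp = [1, 1, 1, 2, 3, 2, 3, 3, 4, 4].
The maximum is 4; one witness is 18, 20, 29, 29 at positions 1,4,5,9.

4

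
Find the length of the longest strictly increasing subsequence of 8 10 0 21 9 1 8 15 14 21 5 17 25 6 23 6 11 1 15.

6

One longest increasing subsequence is 0, 1, 8, 15, 21, 25 (positions 3,6,7,8,10,13), of length 6; no longer one exists.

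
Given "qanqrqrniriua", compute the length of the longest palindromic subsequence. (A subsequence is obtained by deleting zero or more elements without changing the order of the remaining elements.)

7

One longest palindromic subsequence is anrqrna (positions 2,3,5,6,7,8,13); it reads the same forward and backward, and the interval DP gives dp[1][13] = 7.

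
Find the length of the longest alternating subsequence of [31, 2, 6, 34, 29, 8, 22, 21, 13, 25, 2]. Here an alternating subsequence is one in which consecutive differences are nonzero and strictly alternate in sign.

Track the best alternating length ending on an up-step vs a down-step at each position: up/down = 1/1, 1/2, 3/2, 3/1, 3/4, 3/4, 5/4, 5/6, 5/6, 7/4, 1/8.
The maximum over both is 8; one such subsequence is 31, 2, 34, 8, 22, 21, 25, 2.

8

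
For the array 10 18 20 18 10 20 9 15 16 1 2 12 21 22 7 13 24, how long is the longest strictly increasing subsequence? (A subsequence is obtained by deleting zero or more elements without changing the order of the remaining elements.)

One longest increasing subsequence is 10, 18, 20, 21, 22, 24 (positions 1,2,3,13,14,17), of length 6; no longer one exists.

6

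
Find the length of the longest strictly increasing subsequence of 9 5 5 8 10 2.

3

One longest increasing subsequence is 5, 8, 10 (positions 2,4,5), of length 3; no longer one exists.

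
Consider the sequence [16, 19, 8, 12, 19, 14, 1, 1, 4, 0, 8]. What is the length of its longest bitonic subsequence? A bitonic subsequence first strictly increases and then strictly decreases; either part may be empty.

6

Let inc[i] be the LIS ending at i and dec[i] the longest strictly decreasing subsequence starting at i. inc = [1, 2, 1, 2, 3, 3, 1, 1, 2, 1, 3], dec = [4, 4, 3, 3, 4, 3, 2, 2, 2, 1, 1].
max_i inc[i]+dec[i]−1 = 6, with one witness 8, 12, 19, 14, 4, 0.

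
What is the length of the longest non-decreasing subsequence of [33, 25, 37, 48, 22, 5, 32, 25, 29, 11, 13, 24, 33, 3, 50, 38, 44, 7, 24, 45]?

8

Let dp[i] be the longest non-decreasing subsequence ending at position i. Then dp = [1, 1, 2, 3, 1, 1, 2, 2, 3, 2, 3, 4, 5, 1, 6, 6, 7, 2, 5, 8].
The maximum is 8; one witness is 5, 11, 13, 24, 33, 38, 44, 45 at positions 6,10,11,12,13,16,17,20.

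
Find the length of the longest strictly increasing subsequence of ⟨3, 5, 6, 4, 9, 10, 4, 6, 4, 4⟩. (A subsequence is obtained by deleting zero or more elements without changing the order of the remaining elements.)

One longest increasing subsequence is 3, 5, 6, 9, 10 (positions 1,2,3,5,6), of length 5; no longer one exists.

5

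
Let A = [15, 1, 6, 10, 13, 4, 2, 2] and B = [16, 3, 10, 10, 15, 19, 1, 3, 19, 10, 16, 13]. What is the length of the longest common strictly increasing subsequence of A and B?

3

A longest common strictly increasing subsequence is 1, 10, 13 (length 3); it appears in order in both A and B, and no longer such subsequence exists.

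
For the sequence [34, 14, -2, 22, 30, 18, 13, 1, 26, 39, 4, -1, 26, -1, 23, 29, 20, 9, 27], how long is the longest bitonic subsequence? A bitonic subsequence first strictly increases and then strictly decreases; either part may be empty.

8

Let inc[i] be the LIS ending at i and dec[i] the longest strictly decreasing subsequence starting at i. inc = [1, 1, 1, 2, 3, 2, 2, 2, 3, 4, 3, 2, 4, 2, 4, 5, 4, 4, 5], dec = [6, 4, 1, 5, 5, 4, 3, 2, 4, 5, 2, 1, 4, 1, 3, 3, 2, 1, 1].
max_i inc[i]+dec[i]−1 = 8, with one witness 14, 22, 30, 39, 26, 23, 20, 9.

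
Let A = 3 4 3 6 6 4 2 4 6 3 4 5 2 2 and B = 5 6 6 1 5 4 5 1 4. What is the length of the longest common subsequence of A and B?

Backtracking the LCS table gives one alignment: 6 (A4,B2) → 6 (A5,B3) → 4 (A6,B6) → 4 (A11,B9).
So the longest common subsequence has length 4.

4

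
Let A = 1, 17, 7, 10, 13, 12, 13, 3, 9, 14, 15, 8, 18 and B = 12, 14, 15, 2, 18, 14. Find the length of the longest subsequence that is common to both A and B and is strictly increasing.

4

A longest common strictly increasing subsequence is 12, 14, 15, 18 (length 4); it appears in order in both A and B, and no longer such subsequence exists.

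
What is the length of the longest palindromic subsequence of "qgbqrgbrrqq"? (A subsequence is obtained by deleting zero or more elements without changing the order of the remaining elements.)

One longest palindromic subsequence is qqrrrqq (positions 1,4,5,8,9,10,11); it reads the same forward and backward, and the interval DP gives dp[1][11] = 7.

7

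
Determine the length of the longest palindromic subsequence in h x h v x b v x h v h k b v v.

7

One longest palindromic subsequence is vvhvhvv (positions 4,7,9,10,11,14,15); it reads the same forward and backward, and the interval DP gives dp[1][15] = 7.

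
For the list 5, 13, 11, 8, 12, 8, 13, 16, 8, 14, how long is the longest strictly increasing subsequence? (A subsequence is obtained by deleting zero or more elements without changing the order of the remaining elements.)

5

Let dp[i] be the longest increasing subsequence ending at position i. Then dp = [1, 2, 2, 2, 3, 2, 4, 5, 2, 5].
The maximum is 5; one witness is 5, 11, 12, 13, 16 at positions 1,3,5,7,8.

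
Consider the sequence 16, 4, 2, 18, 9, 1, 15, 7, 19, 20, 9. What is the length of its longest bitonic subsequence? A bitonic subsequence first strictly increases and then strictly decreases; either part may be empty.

Let inc[i] be the LIS ending at i and dec[i] the longest strictly decreasing subsequence starting at i. inc = [1, 1, 1, 2, 2, 1, 3, 2, 4, 5, 3], dec = [4, 3, 2, 3, 2, 1, 2, 1, 2, 2, 1].
max_i inc[i]+dec[i]−1 = 6, with one witness 4, 9, 15, 19, 20, 9.

6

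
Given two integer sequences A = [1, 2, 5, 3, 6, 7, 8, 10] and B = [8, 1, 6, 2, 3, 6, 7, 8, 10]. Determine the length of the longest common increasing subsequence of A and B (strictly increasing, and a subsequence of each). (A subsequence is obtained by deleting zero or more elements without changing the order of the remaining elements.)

A longest common strictly increasing subsequence is 1, 2, 3, 6, 7, 8, 10 (length 7); it appears in order in both A and B, and no longer such subsequence exists.

7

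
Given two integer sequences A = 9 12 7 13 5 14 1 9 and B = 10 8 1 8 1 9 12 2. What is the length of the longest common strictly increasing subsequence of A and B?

A longest common strictly increasing subsequence is 1, 9 (length 2); it appears in order in both A and B, and no longer such subsequence exists.

2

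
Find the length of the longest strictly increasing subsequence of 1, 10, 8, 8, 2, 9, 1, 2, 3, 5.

4

Let dp[i] be the longest increasing subsequence ending at position i. Then dp = [1, 2, 2, 2, 2, 3, 1, 2, 3, 4].
The maximum is 4; one witness is 1, 2, 3, 5 at positions 1,5,9,10.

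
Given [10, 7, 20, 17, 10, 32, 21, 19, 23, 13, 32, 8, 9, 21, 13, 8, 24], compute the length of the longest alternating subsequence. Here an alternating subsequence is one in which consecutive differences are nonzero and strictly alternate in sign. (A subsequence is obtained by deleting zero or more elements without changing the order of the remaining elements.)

13

Track the best alternating length ending on an up-step vs a down-step at each position: up/down = 1/1, 1/2, 3/1, 3/4, 3/4, 5/1, 5/6, 5/6, 7/6, 5/8, 9/1, 3/10, 11/10, 11/10, 11/12, 3/12, 13/10.
The maximum over both is 13; one such subsequence is 10, 7, 20, 17, 32, 21, 23, 13, 32, 8, 21, 13, 24.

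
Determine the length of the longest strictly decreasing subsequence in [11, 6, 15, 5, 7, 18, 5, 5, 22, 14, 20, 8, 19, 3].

One longest decreasing subsequence is 11, 6, 5, 3 (positions 1,2,4,14), of length 4; no longer one exists.

4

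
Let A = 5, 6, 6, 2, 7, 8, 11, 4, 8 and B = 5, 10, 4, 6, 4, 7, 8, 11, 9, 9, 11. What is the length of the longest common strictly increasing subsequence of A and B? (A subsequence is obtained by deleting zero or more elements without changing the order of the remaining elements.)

5

For each value that appears in both, track the longest common increasing run ending there.
The best achievable length is 5; one witness is 5, 6, 7, 8, 11 (A-positions 1,2,5,6,7, B-positions 1,4,6,7,8).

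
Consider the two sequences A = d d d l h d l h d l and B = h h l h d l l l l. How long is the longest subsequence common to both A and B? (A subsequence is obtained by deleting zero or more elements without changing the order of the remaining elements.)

5

Backtracking the LCS table gives one alignment: l (A4,B3) → h (A5,B4) → d (A6,B5) → l (A7,B8) → l (A10,B9).
So the longest common subsequence has length 5.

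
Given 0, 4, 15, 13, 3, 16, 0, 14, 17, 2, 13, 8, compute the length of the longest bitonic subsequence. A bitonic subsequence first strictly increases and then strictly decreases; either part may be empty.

7

Let inc[i] be the LIS ending at i and dec[i] the longest strictly decreasing subsequence starting at i. inc = [1, 2, 3, 3, 2, 4, 1, 4, 5, 2, 3, 3], dec = [1, 3, 4, 3, 2, 4, 1, 3, 3, 1, 2, 1].
max_i inc[i]+dec[i]−1 = 7, with one witness 0, 4, 15, 16, 14, 13, 8.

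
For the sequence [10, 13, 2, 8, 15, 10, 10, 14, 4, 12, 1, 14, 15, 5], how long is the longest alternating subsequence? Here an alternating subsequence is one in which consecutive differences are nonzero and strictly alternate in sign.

11

Track the best alternating length ending on an up-step vs a down-step at each position: up/down = 1/1, 2/1, 1/3, 4/3, 4/1, 4/5, 4/5, 6/5, 4/7, 8/7, 1/9, 10/5, 10/1, 10/11.
The maximum over both is 11; one such subsequence is 10, 13, 2, 15, 10, 14, 4, 12, 1, 14, 5.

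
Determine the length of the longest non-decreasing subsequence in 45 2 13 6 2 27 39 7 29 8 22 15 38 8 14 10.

6

One longest non-decreasing subsequence is 2, 6, 7, 8, 22, 38 (positions 2,4,8,10,11,13), of length 6; no longer one exists.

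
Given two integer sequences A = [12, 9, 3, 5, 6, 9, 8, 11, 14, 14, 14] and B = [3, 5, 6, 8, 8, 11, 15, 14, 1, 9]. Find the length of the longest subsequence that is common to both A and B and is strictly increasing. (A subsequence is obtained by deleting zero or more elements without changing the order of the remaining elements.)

6

A longest common strictly increasing subsequence is 3, 5, 6, 8, 11, 14 (length 6); it appears in order in both A and B, and no longer such subsequence exists.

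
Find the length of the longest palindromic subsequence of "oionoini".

One longest palindromic subsequence is inini (positions 2,4,6,7,8); it reads the same forward and backward, and the interval DP gives dp[1][8] = 5.

5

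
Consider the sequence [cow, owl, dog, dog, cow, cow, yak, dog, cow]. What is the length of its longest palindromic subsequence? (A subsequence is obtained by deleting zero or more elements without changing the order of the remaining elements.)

Using dp[i][j] = 2 + dp[i+1][j−1] if the ends match, else max(dp[i+1][j], dp[i][j−1]):
dp[1][9] = 6. A witness is cow dog cow cow dog cow at positions 1,3,5,6,8,9.

6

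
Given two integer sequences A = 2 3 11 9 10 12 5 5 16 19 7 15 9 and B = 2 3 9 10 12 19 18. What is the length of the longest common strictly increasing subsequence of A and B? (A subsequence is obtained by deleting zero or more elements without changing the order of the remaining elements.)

6

For each value that appears in both, track the longest common increasing run ending there.
The best achievable length is 6; one witness is 2, 3, 9, 10, 12, 19 (A-positions 1,2,4,5,6,10, B-positions 1,2,3,4,5,6).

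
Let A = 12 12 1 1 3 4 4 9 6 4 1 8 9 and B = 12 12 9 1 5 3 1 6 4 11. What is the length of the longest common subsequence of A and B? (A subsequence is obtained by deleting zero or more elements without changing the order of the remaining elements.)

Backtracking the LCS table gives one alignment: 12 (A1,B1) → 12 (A2,B2) → 1 (A3,B4) → 1 (A4,B7) → 6 (A9,B8) → 4 (A10,B9).
So the longest common subsequence has length 6.

6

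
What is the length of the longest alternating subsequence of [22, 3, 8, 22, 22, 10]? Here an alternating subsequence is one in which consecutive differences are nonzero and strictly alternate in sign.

Track the best alternating length ending on an up-step vs a down-step at each position: up/down = 1/1, 1/2, 3/2, 3/1, 3/1, 3/4.
The maximum over both is 4; one such subsequence is 22, 3, 22, 10.

4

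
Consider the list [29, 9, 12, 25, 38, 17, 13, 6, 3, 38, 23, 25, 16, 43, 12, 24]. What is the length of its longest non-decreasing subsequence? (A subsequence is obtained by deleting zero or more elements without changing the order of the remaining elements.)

6

Let dp[i] be the longest non-decreasing subsequence ending at position i. Then dp = [1, 1, 2, 3, 4, 3, 3, 1, 1, 5, 4, 5, 4, 6, 3, 5].
The maximum is 6; one witness is 9, 12, 25, 38, 38, 43 at positions 2,3,4,5,10,14.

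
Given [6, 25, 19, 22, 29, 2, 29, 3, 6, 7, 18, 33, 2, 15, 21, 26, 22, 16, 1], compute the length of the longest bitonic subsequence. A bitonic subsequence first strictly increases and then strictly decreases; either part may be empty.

10

Let inc[i] be the LIS ending at i and dec[i] the longest strictly decreasing subsequence starting at i. inc = [1, 2, 2, 3, 4, 1, 4, 2, 3, 4, 5, 6, 1, 5, 6, 7, 7, 6, 1], dec = [4, 5, 4, 4, 5, 2, 5, 3, 3, 3, 3, 5, 2, 2, 3, 4, 3, 2, 1].
max_i inc[i]+dec[i]−1 = 10, with one witness 2, 3, 6, 7, 18, 33, 26, 22, 16, 1.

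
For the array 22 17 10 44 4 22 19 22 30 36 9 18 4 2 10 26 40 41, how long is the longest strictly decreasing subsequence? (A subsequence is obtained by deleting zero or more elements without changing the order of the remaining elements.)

6

One longest decreasing subsequence is 22, 17, 10, 9, 4, 2 (positions 1,2,3,11,13,14), of length 6; no longer one exists.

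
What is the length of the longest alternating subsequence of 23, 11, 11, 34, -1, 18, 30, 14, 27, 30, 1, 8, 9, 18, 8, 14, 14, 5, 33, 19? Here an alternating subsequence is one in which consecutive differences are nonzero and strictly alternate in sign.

Track the best alternating length ending on an up-step vs a down-step at each position: up/down = 1/1, 1/2, 1/2, 3/1, 1/4, 5/4, 5/4, 5/6, 7/6, 7/4, 5/8, 9/8, 9/8, 9/8, 9/10, 11/10, 11/10, 9/12, 13/4, 13/14.
The maximum over both is 14; one such subsequence is 23, 11, 34, -1, 18, 14, 27, 1, 9, 8, 14, 5, 33, 19.

14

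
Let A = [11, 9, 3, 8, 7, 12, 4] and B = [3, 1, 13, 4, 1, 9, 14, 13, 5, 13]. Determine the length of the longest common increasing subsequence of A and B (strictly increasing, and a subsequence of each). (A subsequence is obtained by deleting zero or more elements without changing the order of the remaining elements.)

2

A longest common strictly increasing subsequence is 3, 4 (length 2); it appears in order in both A and B, and no longer such subsequence exists.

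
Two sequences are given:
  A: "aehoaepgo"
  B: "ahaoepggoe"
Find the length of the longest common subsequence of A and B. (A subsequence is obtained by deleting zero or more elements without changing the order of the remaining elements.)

7

Backtracking the LCS table gives one alignment: a (A1,B1) → h (A3,B2) → o (A4,B4) → e (A6,B5) → p (A7,B6) → g (A8,B8) → o (A9,B9).
So the longest common subsequence has length 7.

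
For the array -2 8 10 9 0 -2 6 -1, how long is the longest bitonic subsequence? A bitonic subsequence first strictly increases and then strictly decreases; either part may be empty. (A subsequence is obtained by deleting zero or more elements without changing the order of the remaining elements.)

Let inc[i] be the LIS ending at i and dec[i] the longest strictly decreasing subsequence starting at i. inc = [1, 2, 3, 3, 2, 1, 3, 2], dec = [1, 3, 4, 3, 2, 1, 2, 1].
max_i inc[i]+dec[i]−1 = 6, with one witness -2, 8, 10, 9, 6, -1.

6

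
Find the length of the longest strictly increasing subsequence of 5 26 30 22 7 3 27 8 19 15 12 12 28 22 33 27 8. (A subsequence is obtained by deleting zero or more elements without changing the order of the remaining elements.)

6

Scanning left to right, the best length ending at each element is: 5→1, 26→2, 30→3, 22→2, 7→2, 3→1, 27→3, 8→3, 19→4, 15→4, 12→4, 12→4, 28→5, 22→5, 33→6, 27→6, 8→3.
So the longest increasing subsequence has length 6, e.g. 5, 7, 8, 19, 28, 33.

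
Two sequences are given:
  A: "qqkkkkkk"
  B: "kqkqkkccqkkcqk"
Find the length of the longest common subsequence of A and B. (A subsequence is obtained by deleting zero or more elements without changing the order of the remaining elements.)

A longest common subsequence is qqkkkkk (length 7); the LCS DP confirms no longer common subsequence exists.

7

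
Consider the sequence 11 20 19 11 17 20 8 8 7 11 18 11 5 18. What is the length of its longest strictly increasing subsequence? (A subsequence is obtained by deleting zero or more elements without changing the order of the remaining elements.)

3

Scanning left to right, the best length ending at each element is: 11→1, 20→2, 19→2, 11→1, 17→2, 20→3, 8→1, 8→1, 7→1, 11→2, 18→3, 11→2, 5→1, 18→3.
So the longest increasing subsequence has length 3, e.g. 11, 19, 20.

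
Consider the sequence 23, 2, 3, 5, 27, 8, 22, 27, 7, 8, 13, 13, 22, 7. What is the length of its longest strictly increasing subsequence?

Scanning left to right, the best length ending at each element is: 23→1, 2→1, 3→2, 5→3, 27→4, 8→4, 22→5, 27→6, 7→4, 8→5, 13→6, 13→6, 22→7, 7→4.
So the longest increasing subsequence has length 7, e.g. 2, 3, 5, 7, 8, 13, 22.

7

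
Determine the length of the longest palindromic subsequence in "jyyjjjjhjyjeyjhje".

11

One longest palindromic subsequence is jyyjjjjjyyj (positions 1,2,3,4,5,6,7,9,10,13,16); it reads the same forward and backward, and the interval DP gives dp[1][17] = 11.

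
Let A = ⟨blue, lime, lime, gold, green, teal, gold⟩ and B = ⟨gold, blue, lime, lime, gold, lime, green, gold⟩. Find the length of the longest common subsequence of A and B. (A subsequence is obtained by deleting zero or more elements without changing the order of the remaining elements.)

Backtracking the LCS table gives one alignment: blue (A1,B2) → lime (A2,B3) → lime (A3,B4) → gold (A4,B5) → green (A5,B7) → gold (A7,B8).
So the longest common subsequence has length 6.

6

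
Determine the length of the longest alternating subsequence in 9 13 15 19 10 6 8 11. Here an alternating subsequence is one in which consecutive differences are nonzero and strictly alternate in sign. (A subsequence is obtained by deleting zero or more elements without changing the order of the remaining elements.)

4

Track the best alternating length ending on an up-step vs a down-step at each position: up/down = 1/1, 2/1, 2/1, 2/1, 2/3, 1/3, 4/3, 4/3.
The maximum over both is 4; one such subsequence is 9, 13, 6, 8.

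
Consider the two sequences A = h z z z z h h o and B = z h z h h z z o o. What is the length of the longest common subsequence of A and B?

5

A longest common subsequence is hzzzo (length 5); the LCS DP confirms no longer common subsequence exists.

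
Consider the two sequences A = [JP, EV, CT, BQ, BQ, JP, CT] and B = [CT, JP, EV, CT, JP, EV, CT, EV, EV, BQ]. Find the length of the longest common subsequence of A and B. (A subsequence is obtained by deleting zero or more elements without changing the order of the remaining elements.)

5

Backtracking the LCS table gives one alignment: JP (A1,B2) → EV (A2,B3) → CT (A3,B4) → JP (A6,B5) → CT (A7,B7).
So the longest common subsequence has length 5.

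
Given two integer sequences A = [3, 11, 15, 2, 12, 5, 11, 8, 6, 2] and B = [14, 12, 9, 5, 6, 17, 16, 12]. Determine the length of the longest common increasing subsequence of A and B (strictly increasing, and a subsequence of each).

2

For each value that appears in both, track the longest common increasing run ending there.
The best achievable length is 2; one witness is 5, 6 (A-positions 6,9, B-positions 4,5).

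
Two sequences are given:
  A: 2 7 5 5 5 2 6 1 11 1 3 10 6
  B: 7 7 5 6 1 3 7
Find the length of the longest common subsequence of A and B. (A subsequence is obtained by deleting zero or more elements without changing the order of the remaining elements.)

5

Backtracking the LCS table gives one alignment: 7 (A2,B2) → 5 (A5,B3) → 6 (A7,B4) → 1 (A10,B5) → 3 (A11,B6).
So the longest common subsequence has length 5.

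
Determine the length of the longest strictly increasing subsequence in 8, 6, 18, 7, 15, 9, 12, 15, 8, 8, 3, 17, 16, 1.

One longest increasing subsequence is 6, 7, 9, 12, 15, 17 (positions 2,4,6,7,8,12), of length 6; no longer one exists.

6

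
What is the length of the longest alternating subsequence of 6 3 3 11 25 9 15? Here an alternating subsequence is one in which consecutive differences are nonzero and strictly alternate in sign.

A longest alternating subsequence is 6, 3, 11, 9, 15 (positions 1,2,4,6,7); its 4 consecutive differences strictly alternate in sign, and length 5 is optimal.

5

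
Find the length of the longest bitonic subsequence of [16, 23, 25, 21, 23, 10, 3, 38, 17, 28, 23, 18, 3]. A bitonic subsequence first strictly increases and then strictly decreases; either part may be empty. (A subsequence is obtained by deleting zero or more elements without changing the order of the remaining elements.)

Let inc[i] be the LIS ending at i and dec[i] the longest strictly decreasing subsequence starting at i. inc = [1, 2, 3, 2, 3, 1, 1, 4, 2, 4, 3, 3, 1], dec = [3, 4, 4, 3, 3, 2, 1, 5, 2, 4, 3, 2, 1].
max_i inc[i]+dec[i]−1 = 8, with one witness 16, 23, 25, 38, 28, 23, 18, 3.

8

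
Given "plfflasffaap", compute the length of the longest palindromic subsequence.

One longest palindromic subsequence is pffsffp (positions 1,3,4,7,8,9,12); it reads the same forward and backward, and the interval DP gives dp[1][12] = 7.

7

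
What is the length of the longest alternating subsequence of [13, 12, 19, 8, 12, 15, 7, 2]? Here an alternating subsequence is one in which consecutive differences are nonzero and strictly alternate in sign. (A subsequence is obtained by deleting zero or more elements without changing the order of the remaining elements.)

A longest alternating subsequence is 13, 12, 19, 8, 12, 7 (positions 1,2,3,4,5,7); its 5 consecutive differences strictly alternate in sign, and length 6 is optimal.

6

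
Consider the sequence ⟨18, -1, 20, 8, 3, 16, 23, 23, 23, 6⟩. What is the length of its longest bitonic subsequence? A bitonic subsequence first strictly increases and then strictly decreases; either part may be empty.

5

One longest bitonic subsequence is -1, 8, 16, 23, 6 (positions 2,4,6,7,10): it rises to 23 then falls. Length 5 is optimal.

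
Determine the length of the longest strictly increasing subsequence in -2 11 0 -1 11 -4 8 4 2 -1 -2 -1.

3

One longest increasing subsequence is -2, 0, 11 (positions 1,3,5), of length 3; no longer one exists.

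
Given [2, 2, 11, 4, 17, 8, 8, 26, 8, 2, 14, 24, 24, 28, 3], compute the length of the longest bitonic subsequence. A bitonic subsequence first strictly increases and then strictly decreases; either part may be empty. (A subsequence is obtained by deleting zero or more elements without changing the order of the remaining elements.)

Let inc[i] be the LIS ending at i and dec[i] the longest strictly decreasing subsequence starting at i. inc = [1, 1, 2, 2, 3, 3, 3, 4, 3, 1, 4, 5, 5, 6, 2], dec = [1, 1, 3, 2, 3, 2, 2, 3, 2, 1, 2, 2, 2, 2, 1].
max_i inc[i]+dec[i]−1 = 7, with one witness 2, 4, 8, 14, 24, 28, 3.

7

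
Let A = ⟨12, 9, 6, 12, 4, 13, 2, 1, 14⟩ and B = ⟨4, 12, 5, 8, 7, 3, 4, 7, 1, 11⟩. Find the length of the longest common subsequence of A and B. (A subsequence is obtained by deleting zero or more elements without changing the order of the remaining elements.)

Backtracking the LCS table gives one alignment: 12 (A1,B2) → 4 (A5,B7) → 1 (A8,B9).
So the longest common subsequence has length 3.

3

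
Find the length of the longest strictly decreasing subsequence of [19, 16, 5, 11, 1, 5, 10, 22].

Scanning left to right, the best length ending at each element is: 19→1, 16→2, 5→3, 11→3, 1→4, 5→4, 10→4, 22→1.
So the longest decreasing subsequence has length 4, e.g. 19, 16, 5, 1.

4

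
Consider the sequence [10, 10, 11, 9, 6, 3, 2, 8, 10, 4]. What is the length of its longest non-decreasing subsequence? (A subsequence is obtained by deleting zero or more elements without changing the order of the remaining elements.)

3

One longest non-decreasing subsequence is 10, 10, 11 (positions 1,2,3), of length 3; no longer one exists.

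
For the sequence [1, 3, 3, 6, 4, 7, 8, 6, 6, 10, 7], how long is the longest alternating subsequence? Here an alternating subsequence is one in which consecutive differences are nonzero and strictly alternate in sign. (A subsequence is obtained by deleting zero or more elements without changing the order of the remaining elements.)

7

Track the best alternating length ending on an up-step vs a down-step at each position: up/down = 1/1, 2/1, 2/1, 2/1, 2/3, 4/1, 4/1, 4/5, 4/5, 6/1, 6/7.
The maximum over both is 7; one such subsequence is 1, 6, 4, 7, 6, 10, 7.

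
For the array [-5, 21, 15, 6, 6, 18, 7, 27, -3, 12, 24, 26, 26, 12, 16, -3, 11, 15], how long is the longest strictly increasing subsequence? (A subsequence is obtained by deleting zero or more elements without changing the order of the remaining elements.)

Scanning left to right, the best length ending at each element is: -5→1, 21→2, 15→2, 6→2, 6→2, 18→3, 7→3, 27→4, -3→2, 12→4, 24→5, 26→6, 26→6, 12→4, 16→5, -3→2, 11→4, 15→5.
So the longest increasing subsequence has length 6, e.g. -5, 6, 7, 12, 24, 26.

6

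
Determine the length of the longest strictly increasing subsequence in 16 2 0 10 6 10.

3

Scanning left to right, the best length ending at each element is: 16→1, 2→1, 0→1, 10→2, 6→2, 10→3.
So the longest increasing subsequence has length 3, e.g. 2, 6, 10.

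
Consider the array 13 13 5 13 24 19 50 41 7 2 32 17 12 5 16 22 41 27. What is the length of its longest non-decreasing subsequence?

Let dp[i] be the longest non-decreasing subsequence ending at position i. Then dp = [1, 2, 1, 3, 4, 4, 5, 5, 2, 1, 5, 4, 3, 2, 4, 5, 6, 6].
The maximum is 6; one witness is 13, 13, 13, 24, 41, 41 at positions 1,2,4,5,8,17.

6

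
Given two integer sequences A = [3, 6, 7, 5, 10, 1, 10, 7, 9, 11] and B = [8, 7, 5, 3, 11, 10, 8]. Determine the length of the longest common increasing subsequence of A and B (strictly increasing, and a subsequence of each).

A longest common strictly increasing subsequence is 7, 11 (length 2); it appears in order in both A and B, and no longer such subsequence exists.

2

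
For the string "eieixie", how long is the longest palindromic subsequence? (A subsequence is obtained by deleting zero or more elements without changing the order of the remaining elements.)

5

Using dp[i][j] = 2 + dp[i+1][j−1] if the ends match, else max(dp[i+1][j], dp[i][j−1]):
dp[1][7] = 5. A witness is eixie at positions 1,2,5,6,7.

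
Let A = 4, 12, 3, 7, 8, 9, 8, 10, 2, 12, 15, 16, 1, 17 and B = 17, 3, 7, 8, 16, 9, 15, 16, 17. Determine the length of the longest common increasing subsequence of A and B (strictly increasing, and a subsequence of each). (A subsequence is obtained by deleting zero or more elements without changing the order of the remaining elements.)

A longest common strictly increasing subsequence is 3, 7, 8, 9, 15, 16, 17 (length 7); it appears in order in both A and B, and no longer such subsequence exists.

7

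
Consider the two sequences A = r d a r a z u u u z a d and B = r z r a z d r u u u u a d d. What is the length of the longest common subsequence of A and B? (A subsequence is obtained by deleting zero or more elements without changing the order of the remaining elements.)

Backtracking the LCS table gives one alignment: r (A1,B1) → r (A4,B3) → a (A5,B4) → z (A6,B5) → u (A7,B9) → u (A8,B10) → u (A9,B11) → a (A11,B12) → d (A12,B14).
So the longest common subsequence has length 9.

9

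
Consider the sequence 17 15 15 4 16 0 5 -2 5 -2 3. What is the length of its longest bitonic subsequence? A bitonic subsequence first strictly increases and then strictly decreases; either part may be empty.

5

One longest bitonic subsequence is 17, 15, 4, 0, -2 (positions 1,3,4,6,10): it rises to 17 then falls. Length 5 is optimal.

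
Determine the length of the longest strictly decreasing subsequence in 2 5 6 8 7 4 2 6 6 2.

4

Scanning left to right, the best length ending at each element is: 2→1, 5→1, 6→1, 8→1, 7→2, 4→3, 2→4, 6→3, 6→3, 2→4.
So the longest decreasing subsequence has length 4, e.g. 8, 7, 4, 2.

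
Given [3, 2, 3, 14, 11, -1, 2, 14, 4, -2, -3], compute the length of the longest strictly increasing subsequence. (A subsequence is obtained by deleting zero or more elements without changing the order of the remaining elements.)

4

One longest increasing subsequence is 2, 3, 11, 14 (positions 2,3,5,8), of length 4; no longer one exists.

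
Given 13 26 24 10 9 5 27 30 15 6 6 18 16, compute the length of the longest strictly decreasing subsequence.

Scanning left to right, the best length ending at each element is: 13→1, 26→1, 24→2, 10→3, 9→4, 5→5, 27→1, 30→1, 15→3, 6→5, 6→5, 18→3, 16→4.
So the longest decreasing subsequence has length 5, e.g. 26, 24, 10, 9, 5.

5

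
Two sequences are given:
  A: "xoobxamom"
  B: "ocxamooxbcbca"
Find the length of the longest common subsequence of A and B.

Backtracking the LCS table gives one alignment: x (A1,B3) → o (A2,B6) → o (A3,B7) → b (A4,B11) → a (A6,B13).
So the longest common subsequence has length 5.

5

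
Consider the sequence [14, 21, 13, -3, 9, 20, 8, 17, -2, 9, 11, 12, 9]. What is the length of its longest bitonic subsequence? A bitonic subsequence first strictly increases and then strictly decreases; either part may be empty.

6

Let inc[i] be the LIS ending at i and dec[i] the longest strictly decreasing subsequence starting at i. inc = [1, 2, 1, 1, 2, 3, 2, 3, 2, 3, 4, 5, 3], dec = [5, 5, 4, 1, 3, 4, 2, 3, 1, 1, 2, 2, 1].
max_i inc[i]+dec[i]−1 = 6, with one witness 14, 21, 20, 17, 12, 9.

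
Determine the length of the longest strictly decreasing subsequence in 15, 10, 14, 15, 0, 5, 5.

3

Let dp[i] be the longest decreasing subsequence ending at position i. Then dp = [1, 2, 2, 1, 3, 3, 3].
The maximum is 3; one witness is 15, 10, 0 at positions 1,2,5.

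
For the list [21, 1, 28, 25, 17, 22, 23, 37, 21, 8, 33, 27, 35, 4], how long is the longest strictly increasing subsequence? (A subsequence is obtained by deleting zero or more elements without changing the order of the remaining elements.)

6

Let dp[i] be the longest increasing subsequence ending at position i. Then dp = [1, 1, 2, 2, 2, 3, 4, 5, 3, 2, 5, 5, 6, 2].
The maximum is 6; one witness is 1, 17, 22, 23, 33, 35 at positions 2,5,6,7,11,13.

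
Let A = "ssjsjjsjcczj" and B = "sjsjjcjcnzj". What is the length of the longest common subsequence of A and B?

9

A longest common subsequence is sjsjjjczj (length 9); the LCS DP confirms no longer common subsequence exists.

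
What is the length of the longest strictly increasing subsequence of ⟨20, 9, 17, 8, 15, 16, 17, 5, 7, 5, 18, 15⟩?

Scanning left to right, the best length ending at each element is: 20→1, 9→1, 17→2, 8→1, 15→2, 16→3, 17→4, 5→1, 7→2, 5→1, 18→5, 15→3.
So the longest increasing subsequence has length 5, e.g. 9, 15, 16, 17, 18.

5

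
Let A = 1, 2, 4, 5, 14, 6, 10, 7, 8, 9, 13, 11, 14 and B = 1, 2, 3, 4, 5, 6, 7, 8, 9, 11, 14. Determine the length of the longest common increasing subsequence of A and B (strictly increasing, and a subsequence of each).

10

A longest common strictly increasing subsequence is 1, 2, 4, 5, 6, 7, 8, 9, 11, 14 (length 10); it appears in order in both A and B, and no longer such subsequence exists.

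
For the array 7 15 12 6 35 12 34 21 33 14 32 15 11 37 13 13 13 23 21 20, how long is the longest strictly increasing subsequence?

Let dp[i] be the longest increasing subsequence ending at position i. Then dp = [1, 2, 2, 1, 3, 2, 3, 3, 4, 3, 4, 4, 2, 5, 3, 3, 3, 5, 5, 5].
The maximum is 5; one witness is 7, 15, 21, 33, 37 at positions 1,2,8,9,14.

5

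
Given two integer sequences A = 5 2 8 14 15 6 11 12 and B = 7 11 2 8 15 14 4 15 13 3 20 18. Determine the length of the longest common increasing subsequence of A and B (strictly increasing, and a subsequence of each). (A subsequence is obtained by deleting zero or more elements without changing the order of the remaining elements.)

4

A longest common strictly increasing subsequence is 2, 8, 14, 15 (length 4); it appears in order in both A and B, and no longer such subsequence exists.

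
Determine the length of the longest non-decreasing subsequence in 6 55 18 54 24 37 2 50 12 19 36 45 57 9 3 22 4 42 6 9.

6

One longest non-decreasing subsequence is 6, 18, 24, 37, 50, 57 (positions 1,3,5,6,8,13), of length 6; no longer one exists.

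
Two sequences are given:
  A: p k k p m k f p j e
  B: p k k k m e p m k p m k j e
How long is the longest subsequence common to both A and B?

Backtracking the LCS table gives one alignment: p (A1,B1) → k (A2,B3) → k (A3,B4) → p (A4,B7) → m (A5,B8) → k (A6,B9) → p (A8,B10) → j (A9,B13) → e (A10,B14).
So the longest common subsequence has length 9.

9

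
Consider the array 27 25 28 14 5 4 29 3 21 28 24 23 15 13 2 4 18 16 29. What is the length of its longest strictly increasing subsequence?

4

Let dp[i] be the longest increasing subsequence ending at position i. Then dp = [1, 1, 2, 1, 1, 1, 3, 1, 2, 3, 3, 3, 2, 2, 1, 2, 3, 3, 4].
The maximum is 4; one witness is 14, 21, 28, 29 at positions 4,9,10,19.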